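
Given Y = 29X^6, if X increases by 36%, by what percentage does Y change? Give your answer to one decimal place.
532.8%

For Y = 29X^6:
If X → X(1 + 0.36)
Then Y → Y · (1 + 0.36)^6
     ≈ Y · 6.3275

Percentage change = ((1 + 0.36)^6 − 1) × 100% ≈ 532.8%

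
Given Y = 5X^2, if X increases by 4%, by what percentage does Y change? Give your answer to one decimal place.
8.2%

For Y = 5X^2:
If X → X(1 + 0.04)
Then Y → Y · (1 + 0.04)^2
     = Y · 1.0816

Percentage change = ((1 + 0.04)^2 − 1) × 100% ≈ 8.2%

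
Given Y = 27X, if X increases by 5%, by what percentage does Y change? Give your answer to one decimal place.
5.0%

For Y = 27X:
If X → X(1 + 0.05)
Then Y → Y · (1 + 0.05)^1
     = Y · 1.0500

Percentage change = ((1 + 0.05)^1 − 1) × 100% = 5.0%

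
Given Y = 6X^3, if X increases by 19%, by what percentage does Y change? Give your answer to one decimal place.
68.5%

For Y = 6X^3:
If X → X(1 + 0.19)
Then Y → Y · (1 + 0.19)^3
     ≈ Y · 1.6852

Percentage change = ((1 + 0.19)^3 − 1) × 100% ≈ 68.5%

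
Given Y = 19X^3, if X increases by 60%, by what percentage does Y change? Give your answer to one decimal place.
309.6%

For Y = 19X^3:
If X → X(1 + 0.6)
Then Y → Y · (1 + 0.6)^3
     = Y · 4.0960

Percentage change = ((1 + 0.6)^3 − 1) × 100% = 309.6%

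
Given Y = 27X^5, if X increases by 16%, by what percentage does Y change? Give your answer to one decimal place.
110.0%

For Y = 27X^5:
If X → X(1 + 0.16)
Then Y → Y · (1 + 0.16)^5
     ≈ Y · 2.1003

Percentage change = ((1 + 0.16)^5 − 1) × 100% ≈ 110.0%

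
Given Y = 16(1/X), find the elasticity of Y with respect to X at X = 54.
Elasticity = -1

Elasticity = (dY/dX) · (X/Y)

dY/dX = -16/X²
At X = 54: dY/dX = -4/729, Y = 8/27

Elasticity = (-4/729) · (54 / (8/27)) = -1

Interpretation: for a small percentage change in X, the percentage change in Y is approximately -1.00 times as large.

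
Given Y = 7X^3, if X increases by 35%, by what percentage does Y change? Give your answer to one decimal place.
146.0%

For Y = 7X^3:
If X → X(1 + 0.35)
Then Y → Y · (1 + 0.35)^3
     ≈ Y · 2.4604

Percentage change = ((1 + 0.35)^3 − 1) × 100% ≈ 146.0%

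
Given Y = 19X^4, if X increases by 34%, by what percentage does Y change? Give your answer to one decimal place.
222.4%

For Y = 19X^4:
If X → X(1 + 0.34)
Then Y → Y · (1 + 0.34)^4
     ≈ Y · 3.2242

Percentage change = ((1 + 0.34)^4 − 1) × 100% ≈ 222.4%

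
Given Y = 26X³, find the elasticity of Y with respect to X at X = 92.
Elasticity = 3

Elasticity = (dY/dX) · (X/Y)

dY/dX = 78·X²
At X = 92: dY/dX = 660192, Y = 20245888

Elasticity = 660192 · (92 / 20245888) = 3

Interpretation: for a small percentage change in X, the percentage change in Y is approximately 3.00 times as large.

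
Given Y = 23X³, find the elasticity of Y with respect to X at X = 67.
Elasticity = 3

Elasticity = (dY/dX) · (X/Y)

dY/dX = 69·X²
At X = 67: dY/dX = 309741, Y = 6917549

Elasticity = 309741 · (67 / 6917549) = 3

Interpretation: for a small percentage change in X, the percentage change in Y is approximately 3.00 times as large.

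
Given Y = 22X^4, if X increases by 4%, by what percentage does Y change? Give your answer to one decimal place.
17.0%

For Y = 22X^4:
If X → X(1 + 0.04)
Then Y → Y · (1 + 0.04)^4
     ≈ Y · 1.1699

Percentage change = ((1 + 0.04)^4 − 1) × 100% ≈ 17.0%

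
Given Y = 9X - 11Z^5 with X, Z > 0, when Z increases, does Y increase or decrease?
Y decreases

Taking the partial derivative:
∂Y/∂Z = -55Z^4

∂Y/∂Z = -55Z^4 < 0 (assuming positive values)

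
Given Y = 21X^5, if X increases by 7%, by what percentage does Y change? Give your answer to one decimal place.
40.3%

For Y = 21X^5:
If X → X(1 + 0.07)
Then Y → Y · (1 + 0.07)^5
     ≈ Y · 1.4026

Percentage change = ((1 + 0.07)^5 − 1) × 100% ≈ 40.3%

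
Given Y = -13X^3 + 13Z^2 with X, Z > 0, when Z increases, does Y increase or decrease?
Y increases

Taking the partial derivative:
∂Y/∂Z = 26Z

∂Y/∂Z = 26Z > 0 (assuming positive values)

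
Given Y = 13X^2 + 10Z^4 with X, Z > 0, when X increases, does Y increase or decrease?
Y increases

Taking the partial derivative:
∂Y/∂X = 26X

∂Y/∂X = 26X > 0 (assuming positive values)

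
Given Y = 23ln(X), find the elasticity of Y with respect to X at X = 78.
Elasticity = 1/ln(78) ≈ 0.2295

Elasticity = (dY/dX) · (X/Y)

dY/dX = 23/X
At X = 78: dY/dX = 23/78, Y = 23·ln(78)

Elasticity = (23/78) · (78 / (23·ln(78))) = 1/ln(78) ≈ 0.2295

Interpretation: for a small percentage change in X, the percentage change in Y is approximately 0.23 times as large.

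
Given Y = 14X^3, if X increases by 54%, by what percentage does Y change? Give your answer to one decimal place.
265.2%

For Y = 14X^3:
If X → X(1 + 0.54)
Then Y → Y · (1 + 0.54)^3
     ≈ Y · 3.6523

Percentage change = ((1 + 0.54)^3 − 1) × 100% ≈ 265.2%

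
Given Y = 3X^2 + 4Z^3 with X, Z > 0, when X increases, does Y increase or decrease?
Y increases

Taking the partial derivative:
∂Y/∂X = 6X

∂Y/∂X = 6X > 0 (assuming positive values)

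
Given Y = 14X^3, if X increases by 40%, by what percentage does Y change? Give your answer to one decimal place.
174.4%

For Y = 14X^3:
If X → X(1 + 0.4)
Then Y → Y · (1 + 0.4)^3
     = Y · 2.7440

Percentage change = ((1 + 0.4)^3 − 1) × 100% = 174.4%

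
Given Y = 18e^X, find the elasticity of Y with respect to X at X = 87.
Elasticity = 87

Elasticity = (dY/dX) · (X/Y)

dY/dX = 18·e^X
At X = 87: dY/dX = 18·e^87, Y = 18·e^87

Elasticity = (18·e^87) · (87 / (18·e^87)) = 87

Interpretation: for a small percentage change in X, the percentage change in Y is approximately 87.00 times as large.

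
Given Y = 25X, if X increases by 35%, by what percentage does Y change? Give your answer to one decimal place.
35.0%

For Y = 25X:
If X → X(1 + 0.35)
Then Y → Y · (1 + 0.35)^1
     = Y · 1.3500

Percentage change = ((1 + 0.35)^1 − 1) × 100% = 35.0%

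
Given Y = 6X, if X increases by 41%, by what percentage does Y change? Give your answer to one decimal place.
41.0%

For Y = 6X:
If X → X(1 + 0.41)
Then Y → Y · (1 + 0.41)^1
     = Y · 1.4100

Percentage change = ((1 + 0.41)^1 − 1) × 100% = 41.0%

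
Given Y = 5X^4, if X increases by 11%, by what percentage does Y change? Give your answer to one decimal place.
51.8%

For Y = 5X^4:
If X → X(1 + 0.11)
Then Y → Y · (1 + 0.11)^4
     ≈ Y · 1.5181

Percentage change = ((1 + 0.11)^4 − 1) × 100% ≈ 51.8%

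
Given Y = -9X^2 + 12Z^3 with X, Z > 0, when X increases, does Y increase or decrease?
Y decreases

Taking the partial derivative:
∂Y/∂X = -18X

∂Y/∂X = -18X < 0 (assuming positive values)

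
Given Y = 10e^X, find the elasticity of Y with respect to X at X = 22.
Elasticity = 22

Elasticity = (dY/dX) · (X/Y)

dY/dX = 10·e^X
At X = 22: dY/dX = 10·e^22, Y = 10·e^22

Elasticity = (10·e^22) · (22 / (10·e^22)) = 22

Interpretation: for a small percentage change in X, the percentage change in Y is approximately 22.00 times as large.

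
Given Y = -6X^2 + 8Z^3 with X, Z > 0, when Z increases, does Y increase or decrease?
Y increases

Taking the partial derivative:
∂Y/∂Z = 24Z^2

∂Y/∂Z = 24Z^2 > 0 (assuming positive values)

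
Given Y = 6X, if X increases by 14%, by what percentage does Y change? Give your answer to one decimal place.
14.0%

For Y = 6X:
If X → X(1 + 0.14)
Then Y → Y · (1 + 0.14)^1
     = Y · 1.1400

Percentage change = ((1 + 0.14)^1 − 1) × 100% = 14.0%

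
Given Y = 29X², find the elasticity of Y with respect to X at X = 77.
Elasticity = 2

Elasticity = (dY/dX) · (X/Y)

dY/dX = 58·X
At X = 77: dY/dX = 4466, Y = 171941

Elasticity = 4466 · (77 / 171941) = 2

Interpretation: for a small percentage change in X, the percentage change in Y is approximately 2.00 times as large.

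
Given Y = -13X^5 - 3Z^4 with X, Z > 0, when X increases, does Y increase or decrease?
Y decreases

Taking the partial derivative:
∂Y/∂X = -65X^4

∂Y/∂X = -65X^4 < 0 (assuming positive values)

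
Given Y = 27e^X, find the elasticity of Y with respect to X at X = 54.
Elasticity = 54

Elasticity = (dY/dX) · (X/Y)

dY/dX = 27·e^X
At X = 54: dY/dX = 27·e^54, Y = 27·e^54

Elasticity = (27·e^54) · (54 / (27·e^54)) = 54

Interpretation: for a small percentage change in X, the percentage change in Y is approximately 54.00 times as large.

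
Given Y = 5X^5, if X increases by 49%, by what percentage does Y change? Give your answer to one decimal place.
634.4%

For Y = 5X^5:
If X → X(1 + 0.49)
Then Y → Y · (1 + 0.49)^5
     ≈ Y · 7.3440

Percentage change = ((1 + 0.49)^5 − 1) × 100% ≈ 634.4%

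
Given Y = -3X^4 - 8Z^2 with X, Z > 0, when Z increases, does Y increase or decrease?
Y decreases

Taking the partial derivative:
∂Y/∂Z = -16Z

∂Y/∂Z = -16Z < 0 (assuming positive values)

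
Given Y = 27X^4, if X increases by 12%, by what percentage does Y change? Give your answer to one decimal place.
57.4%

For Y = 27X^4:
If X → X(1 + 0.12)
Then Y → Y · (1 + 0.12)^4
     ≈ Y · 1.5735

Percentage change = ((1 + 0.12)^4 − 1) × 100% ≈ 57.4%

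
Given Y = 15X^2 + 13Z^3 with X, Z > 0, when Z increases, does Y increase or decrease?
Y increases

Taking the partial derivative:
∂Y/∂Z = 39Z^2

∂Y/∂Z = 39Z^2 > 0 (assuming positive values)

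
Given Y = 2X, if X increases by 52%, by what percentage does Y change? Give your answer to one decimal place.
52.0%

For Y = 2X:
If X → X(1 + 0.52)
Then Y → Y · (1 + 0.52)^1
     = Y · 1.5200

Percentage change = ((1 + 0.52)^1 − 1) × 100% = 52.0%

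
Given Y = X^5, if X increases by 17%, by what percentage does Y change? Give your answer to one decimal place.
119.2%

For Y = X^5:
If X → X(1 + 0.17)
Then Y → Y · (1 + 0.17)^5
     ≈ Y · 2.1924

Percentage change = ((1 + 0.17)^5 − 1) × 100% ≈ 119.2%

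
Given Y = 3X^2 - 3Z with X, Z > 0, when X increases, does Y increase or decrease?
Y increases

Taking the partial derivative:
∂Y/∂X = 6X

∂Y/∂X = 6X > 0 (assuming positive values)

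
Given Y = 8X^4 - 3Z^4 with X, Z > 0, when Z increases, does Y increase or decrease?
Y decreases

Taking the partial derivative:
∂Y/∂Z = -12Z^3

∂Y/∂Z = -12Z^3 < 0 (assuming positive values)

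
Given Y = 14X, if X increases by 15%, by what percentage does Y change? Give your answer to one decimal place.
15.0%

For Y = 14X:
If X → X(1 + 0.15)
Then Y → Y · (1 + 0.15)^1
     = Y · 1.1500

Percentage change = ((1 + 0.15)^1 − 1) × 100% = 15.0%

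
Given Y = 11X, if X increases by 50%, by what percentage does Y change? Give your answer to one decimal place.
50.0%

For Y = 11X:
If X → X(1 + 0.5)
Then Y → Y · (1 + 0.5)^1
     = Y · 1.5000

Percentage change = ((1 + 0.5)^1 − 1) × 100% = 50.0%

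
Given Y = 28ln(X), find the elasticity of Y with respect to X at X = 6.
Elasticity = 1/ln(6) ≈ 0.5581

Elasticity = (dY/dX) · (X/Y)

dY/dX = 28/X
At X = 6: dY/dX = 14/3, Y = 28·ln(6)

Elasticity = (14/3) · (6 / (28·ln(6))) = 1/ln(6) ≈ 0.5581

Interpretation: for a small percentage change in X, the percentage change in Y is approximately 0.56 times as large.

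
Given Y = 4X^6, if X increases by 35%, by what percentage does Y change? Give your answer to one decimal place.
505.3%

For Y = 4X^6:
If X → X(1 + 0.35)
Then Y → Y · (1 + 0.35)^6
     ≈ Y · 6.0534

Percentage change = ((1 + 0.35)^6 − 1) × 100% ≈ 505.3%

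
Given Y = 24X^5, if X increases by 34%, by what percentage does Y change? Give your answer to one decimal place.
332.0%

For Y = 24X^5:
If X → X(1 + 0.34)
Then Y → Y · (1 + 0.34)^5
     ≈ Y · 4.3204

Percentage change = ((1 + 0.34)^5 − 1) × 100% ≈ 332.0%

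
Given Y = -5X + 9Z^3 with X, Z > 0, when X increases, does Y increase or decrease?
Y decreases

Taking the partial derivative:
∂Y/∂X = -5

∂Y/∂X = -5 < 0 (assuming positive values)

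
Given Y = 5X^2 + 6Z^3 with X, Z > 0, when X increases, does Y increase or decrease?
Y increases

Taking the partial derivative:
∂Y/∂X = 10X

∂Y/∂X = 10X > 0 (assuming positive values)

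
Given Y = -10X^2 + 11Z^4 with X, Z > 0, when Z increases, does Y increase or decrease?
Y increases

Taking the partial derivative:
∂Y/∂Z = 44Z^3

∂Y/∂Z = 44Z^3 > 0 (assuming positive values)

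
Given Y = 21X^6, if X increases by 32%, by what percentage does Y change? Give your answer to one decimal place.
429.0%

For Y = 21X^6:
If X → X(1 + 0.32)
Then Y → Y · (1 + 0.32)^6
     ≈ Y · 5.2899

Percentage change = ((1 + 0.32)^6 − 1) × 100% ≈ 429.0%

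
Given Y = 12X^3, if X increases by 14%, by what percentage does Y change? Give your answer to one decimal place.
48.2%

For Y = 12X^3:
If X → X(1 + 0.14)
Then Y → Y · (1 + 0.14)^3
     ≈ Y · 1.4815

Percentage change = ((1 + 0.14)^3 − 1) × 100% ≈ 48.2%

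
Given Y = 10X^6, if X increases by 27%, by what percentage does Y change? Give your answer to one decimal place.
319.6%

For Y = 10X^6:
If X → X(1 + 0.27)
Then Y → Y · (1 + 0.27)^6
     ≈ Y · 4.1959

Percentage change = ((1 + 0.27)^6 − 1) × 100% ≈ 319.6%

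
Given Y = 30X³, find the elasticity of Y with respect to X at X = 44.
Elasticity = 3

Elasticity = (dY/dX) · (X/Y)

dY/dX = 90·X²
At X = 44: dY/dX = 174240, Y = 2555520

Elasticity = 174240 · (44 / 2555520) = 3

Interpretation: for a small percentage change in X, the percentage change in Y is approximately 3.00 times as large.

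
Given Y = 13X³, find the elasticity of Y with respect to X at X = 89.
Elasticity = 3

Elasticity = (dY/dX) · (X/Y)

dY/dX = 39·X²
At X = 89: dY/dX = 308919, Y = 9164597

Elasticity = 308919 · (89 / 9164597) = 3

Interpretation: for a small percentage change in X, the percentage change in Y is approximately 3.00 times as large.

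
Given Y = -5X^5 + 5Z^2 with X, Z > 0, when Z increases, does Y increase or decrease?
Y increases

Taking the partial derivative:
∂Y/∂Z = 10Z

∂Y/∂Z = 10Z > 0 (assuming positive values)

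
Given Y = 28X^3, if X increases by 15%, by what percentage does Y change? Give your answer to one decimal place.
52.1%

For Y = 28X^3:
If X → X(1 + 0.15)
Then Y → Y · (1 + 0.15)^3
     ≈ Y · 1.5209

Percentage change = ((1 + 0.15)^3 − 1) × 100% ≈ 52.1%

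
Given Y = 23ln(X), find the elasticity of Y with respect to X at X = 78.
Elasticity = 1/ln(78) ≈ 0.2295

Elasticity = (dY/dX) · (X/Y)

dY/dX = 23/X
At X = 78: dY/dX = 23/78, Y = 23·ln(78)

Elasticity = (23/78) · (78 / (23·ln(78))) = 1/ln(78) ≈ 0.2295

Interpretation: for a small percentage change in X, the percentage change in Y is approximately 0.23 times as large.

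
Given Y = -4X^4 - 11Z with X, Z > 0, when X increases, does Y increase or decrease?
Y decreases

Taking the partial derivative:
∂Y/∂X = -16X^3

∂Y/∂X = -16X^3 < 0 (assuming positive values)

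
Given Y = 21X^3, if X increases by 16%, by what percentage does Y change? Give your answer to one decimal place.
56.1%

For Y = 21X^3:
If X → X(1 + 0.16)
Then Y → Y · (1 + 0.16)^3
     ≈ Y · 1.5609

Percentage change = ((1 + 0.16)^3 − 1) × 100% ≈ 56.1%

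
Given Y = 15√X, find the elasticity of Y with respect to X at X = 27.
Elasticity = 1/2

Elasticity = (dY/dX) · (X/Y)

dY/dX = 15/(2·√X)
At X = 27: dY/dX = 5·√3/6, Y = 45·√3

Elasticity = (5·√3/6) · (27 / (45·√3)) = 1/2

Interpretation: for a small percentage change in X, the percentage change in Y is approximately 0.50 times as large.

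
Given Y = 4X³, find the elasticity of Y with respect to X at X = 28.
Elasticity = 3

Elasticity = (dY/dX) · (X/Y)

dY/dX = 12·X²
At X = 28: dY/dX = 9408, Y = 87808

Elasticity = 9408 · (28 / 87808) = 3

Interpretation: for a small percentage change in X, the percentage change in Y is approximately 3.00 times as large.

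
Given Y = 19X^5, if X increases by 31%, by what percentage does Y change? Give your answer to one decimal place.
285.8%

For Y = 19X^5:
If X → X(1 + 0.31)
Then Y → Y · (1 + 0.31)^5
     ≈ Y · 3.8579

Percentage change = ((1 + 0.31)^5 − 1) × 100% ≈ 285.8%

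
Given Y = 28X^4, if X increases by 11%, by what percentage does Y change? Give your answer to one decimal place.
51.8%

For Y = 28X^4:
If X → X(1 + 0.11)
Then Y → Y · (1 + 0.11)^4
     ≈ Y · 1.5181

Percentage change = ((1 + 0.11)^4 − 1) × 100% ≈ 51.8%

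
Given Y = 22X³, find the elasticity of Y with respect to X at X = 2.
Elasticity = 3

Elasticity = (dY/dX) · (X/Y)

dY/dX = 66·X²
At X = 2: dY/dX = 264, Y = 176

Elasticity = 264 · (2 / 176) = 3

Interpretation: for a small percentage change in X, the percentage change in Y is approximately 3.00 times as large.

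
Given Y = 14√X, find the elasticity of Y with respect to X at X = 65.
Elasticity = 1/2

Elasticity = (dY/dX) · (X/Y)

dY/dX = 7/√X
At X = 65: dY/dX = 7·√65/65, Y = 14·√65

Elasticity = (7·√65/65) · (65 / (14·√65)) = 1/2

Interpretation: for a small percentage change in X, the percentage change in Y is approximately 0.50 times as large.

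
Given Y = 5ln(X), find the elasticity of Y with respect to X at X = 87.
Elasticity = 1/ln(87) ≈ 0.2239

Elasticity = (dY/dX) · (X/Y)

dY/dX = 5/X
At X = 87: dY/dX = 5/87, Y = 5·ln(87)

Elasticity = (5/87) · (87 / (5·ln(87))) = 1/ln(87) ≈ 0.2239

Interpretation: for a small percentage change in X, the percentage change in Y is approximately 0.22 times as large.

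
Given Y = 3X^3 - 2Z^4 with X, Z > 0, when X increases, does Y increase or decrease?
Y increases

Taking the partial derivative:
∂Y/∂X = 9X^2

∂Y/∂X = 9X^2 > 0 (assuming positive values)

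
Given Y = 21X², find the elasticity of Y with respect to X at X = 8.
Elasticity = 2

Elasticity = (dY/dX) · (X/Y)

dY/dX = 42·X
At X = 8: dY/dX = 336, Y = 1344

Elasticity = 336 · (8 / 1344) = 2

Interpretation: for a small percentage change in X, the percentage change in Y is approximately 2.00 times as large.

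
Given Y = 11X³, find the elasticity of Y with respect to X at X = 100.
Elasticity = 3

Elasticity = (dY/dX) · (X/Y)

dY/dX = 33·X²
At X = 100: dY/dX = 330000, Y = 11000000

Elasticity = 330000 · (100 / 11000000) = 3

Interpretation: for a small percentage change in X, the percentage change in Y is approximately 3.00 times as large.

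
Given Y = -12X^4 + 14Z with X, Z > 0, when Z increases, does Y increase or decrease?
Y increases

Taking the partial derivative:
∂Y/∂Z = 14

∂Y/∂Z = 14 > 0 (assuming positive values)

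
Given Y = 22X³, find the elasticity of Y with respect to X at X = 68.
Elasticity = 3

Elasticity = (dY/dX) · (X/Y)

dY/dX = 66·X²
At X = 68: dY/dX = 305184, Y = 6917504

Elasticity = 305184 · (68 / 6917504) = 3

Interpretation: for a small percentage change in X, the percentage change in Y is approximately 3.00 times as large.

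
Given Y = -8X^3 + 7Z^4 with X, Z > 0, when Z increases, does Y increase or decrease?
Y increases

Taking the partial derivative:
∂Y/∂Z = 28Z^3

∂Y/∂Z = 28Z^3 > 0 (assuming positive values)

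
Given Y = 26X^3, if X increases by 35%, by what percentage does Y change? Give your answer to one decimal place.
146.0%

For Y = 26X^3:
If X → X(1 + 0.35)
Then Y → Y · (1 + 0.35)^3
     ≈ Y · 2.4604

Percentage change = ((1 + 0.35)^3 − 1) × 100% ≈ 146.0%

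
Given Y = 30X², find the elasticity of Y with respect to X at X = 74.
Elasticity = 2

Elasticity = (dY/dX) · (X/Y)

dY/dX = 60·X
At X = 74: dY/dX = 4440, Y = 164280

Elasticity = 4440 · (74 / 164280) = 2

Interpretation: for a small percentage change in X, the percentage change in Y is approximately 2.00 times as large.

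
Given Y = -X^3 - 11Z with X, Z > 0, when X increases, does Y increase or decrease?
Y decreases

Taking the partial derivative:
∂Y/∂X = -3X^2

∂Y/∂X = -3X^2 < 0 (assuming positive values)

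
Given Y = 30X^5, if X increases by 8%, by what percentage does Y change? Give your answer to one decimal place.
46.9%

For Y = 30X^5:
If X → X(1 + 0.08)
Then Y → Y · (1 + 0.08)^5
     ≈ Y · 1.4693

Percentage change = ((1 + 0.08)^5 − 1) × 100% ≈ 46.9%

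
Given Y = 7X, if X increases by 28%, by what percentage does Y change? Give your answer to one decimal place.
28.0%

For Y = 7X:
If X → X(1 + 0.28)
Then Y → Y · (1 + 0.28)^1
     = Y · 1.2800

Percentage change = ((1 + 0.28)^1 − 1) × 100% = 28.0%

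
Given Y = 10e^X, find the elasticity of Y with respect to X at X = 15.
Elasticity = 15

Elasticity = (dY/dX) · (X/Y)

dY/dX = 10·e^X
At X = 15: dY/dX = 10·e^15, Y = 10·e^15

Elasticity = (10·e^15) · (15 / (10·e^15)) = 15

Interpretation: for a small percentage change in X, the percentage change in Y is approximately 15.00 times as large.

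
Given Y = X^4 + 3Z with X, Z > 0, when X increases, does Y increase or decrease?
Y increases

Taking the partial derivative:
∂Y/∂X = 4X^3

∂Y/∂X = 4X^3 > 0 (assuming positive values)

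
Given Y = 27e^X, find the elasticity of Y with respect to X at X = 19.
Elasticity = 19

Elasticity = (dY/dX) · (X/Y)

dY/dX = 27·e^X
At X = 19: dY/dX = 27·e^19, Y = 27·e^19

Elasticity = (27·e^19) · (19 / (27·e^19)) = 19

Interpretation: for a small percentage change in X, the percentage change in Y is approximately 19.00 times as large.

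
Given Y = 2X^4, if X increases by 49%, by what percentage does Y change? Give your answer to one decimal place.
392.9%

For Y = 2X^4:
If X → X(1 + 0.49)
Then Y → Y · (1 + 0.49)^4
     ≈ Y · 4.9288

Percentage change = ((1 + 0.49)^4 − 1) × 100% ≈ 392.9%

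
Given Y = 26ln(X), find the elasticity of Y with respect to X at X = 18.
Elasticity = 1/ln(18) ≈ 0.3460

Elasticity = (dY/dX) · (X/Y)

dY/dX = 26/X
At X = 18: dY/dX = 13/9, Y = 26·ln(18)

Elasticity = (13/9) · (18 / (26·ln(18))) = 1/ln(18) ≈ 0.3460

Interpretation: for a small percentage change in X, the percentage change in Y is approximately 0.35 times as large.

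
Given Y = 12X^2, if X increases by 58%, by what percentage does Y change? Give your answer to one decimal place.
149.6%

For Y = 12X^2:
If X → X(1 + 0.58)
Then Y → Y · (1 + 0.58)^2
     = Y · 2.4964

Percentage change = ((1 + 0.58)^2 − 1) × 100% ≈ 149.6%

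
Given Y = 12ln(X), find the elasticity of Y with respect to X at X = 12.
Elasticity = 1/ln(12) ≈ 0.4024

Elasticity = (dY/dX) · (X/Y)

dY/dX = 12/X
At X = 12: dY/dX = 1, Y = 12·ln(12)

Elasticity = 1 · (12 / (12·ln(12))) = 1/ln(12) ≈ 0.4024

Interpretation: for a small percentage change in X, the percentage change in Y is approximately 0.40 times as large.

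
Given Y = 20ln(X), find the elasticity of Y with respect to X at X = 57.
Elasticity = 1/ln(57) ≈ 0.2473

Elasticity = (dY/dX) · (X/Y)

dY/dX = 20/X
At X = 57: dY/dX = 20/57, Y = 20·ln(57)

Elasticity = (20/57) · (57 / (20·ln(57))) = 1/ln(57) ≈ 0.2473

Interpretation: for a small percentage change in X, the percentage change in Y is approximately 0.25 times as large.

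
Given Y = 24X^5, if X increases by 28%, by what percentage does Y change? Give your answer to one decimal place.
243.6%

For Y = 24X^5:
If X → X(1 + 0.28)
Then Y → Y · (1 + 0.28)^5
     ≈ Y · 3.4360

Percentage change = ((1 + 0.28)^5 − 1) × 100% ≈ 243.6%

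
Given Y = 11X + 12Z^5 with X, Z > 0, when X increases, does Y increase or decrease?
Y increases

Taking the partial derivative:
∂Y/∂X = 11

∂Y/∂X = 11 > 0 (assuming positive values)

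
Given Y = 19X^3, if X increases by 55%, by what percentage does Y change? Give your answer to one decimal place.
272.4%

For Y = 19X^3:
If X → X(1 + 0.55)
Then Y → Y · (1 + 0.55)^3
     ≈ Y · 3.7239

Percentage change = ((1 + 0.55)^3 − 1) × 100% ≈ 272.4%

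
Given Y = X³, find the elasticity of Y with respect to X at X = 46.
Elasticity = 3

Elasticity = (dY/dX) · (X/Y)

dY/dX = 3·X²
At X = 46: dY/dX = 6348, Y = 97336

Elasticity = 6348 · (46 / 97336) = 3

Interpretation: for a small percentage change in X, the percentage change in Y is approximately 3.00 times as large.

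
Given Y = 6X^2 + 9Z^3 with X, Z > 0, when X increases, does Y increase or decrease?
Y increases

Taking the partial derivative:
∂Y/∂X = 12X

∂Y/∂X = 12X > 0 (assuming positive values)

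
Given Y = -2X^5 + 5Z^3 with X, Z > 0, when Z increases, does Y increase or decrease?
Y increases

Taking the partial derivative:
∂Y/∂Z = 15Z^2

∂Y/∂Z = 15Z^2 > 0 (assuming positive values)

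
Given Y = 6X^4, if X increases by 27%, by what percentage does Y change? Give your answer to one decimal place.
160.1%

For Y = 6X^4:
If X → X(1 + 0.27)
Then Y → Y · (1 + 0.27)^4
     ≈ Y · 2.6014

Percentage change = ((1 + 0.27)^4 − 1) × 100% ≈ 160.1%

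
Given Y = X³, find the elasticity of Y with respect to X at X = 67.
Elasticity = 3

Elasticity = (dY/dX) · (X/Y)

dY/dX = 3·X²
At X = 67: dY/dX = 13467, Y = 300763

Elasticity = 13467 · (67 / 300763) = 3

Interpretation: for a small percentage change in X, the percentage change in Y is approximately 3.00 times as large.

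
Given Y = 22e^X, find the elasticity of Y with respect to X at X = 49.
Elasticity = 49

Elasticity = (dY/dX) · (X/Y)

dY/dX = 22·e^X
At X = 49: dY/dX = 22·e^49, Y = 22·e^49

Elasticity = (22·e^49) · (49 / (22·e^49)) = 49

Interpretation: for a small percentage change in X, the percentage change in Y is approximately 49.00 times as large.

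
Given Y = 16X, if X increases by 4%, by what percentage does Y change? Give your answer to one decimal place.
4.0%

For Y = 16X:
If X → X(1 + 0.04)
Then Y → Y · (1 + 0.04)^1
     = Y · 1.0400

Percentage change = ((1 + 0.04)^1 − 1) × 100% = 4.0%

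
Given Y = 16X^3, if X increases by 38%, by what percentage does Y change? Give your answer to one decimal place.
162.8%

For Y = 16X^3:
If X → X(1 + 0.38)
Then Y → Y · (1 + 0.38)^3
     ≈ Y · 2.6281

Percentage change = ((1 + 0.38)^3 − 1) × 100% ≈ 162.8%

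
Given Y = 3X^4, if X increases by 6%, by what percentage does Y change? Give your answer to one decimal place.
26.2%

For Y = 3X^4:
If X → X(1 + 0.06)
Then Y → Y · (1 + 0.06)^4
     ≈ Y · 1.2625

Percentage change = ((1 + 0.06)^4 − 1) × 100% ≈ 26.2%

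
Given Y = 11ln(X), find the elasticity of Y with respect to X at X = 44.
Elasticity = 1/ln(44) ≈ 0.2643

Elasticity = (dY/dX) · (X/Y)

dY/dX = 11/X
At X = 44: dY/dX = 1/4, Y = 11·ln(44)

Elasticity = (1/4) · (44 / (11·ln(44))) = 1/ln(44) ≈ 0.2643

Interpretation: for a small percentage change in X, the percentage change in Y is approximately 0.26 times as large.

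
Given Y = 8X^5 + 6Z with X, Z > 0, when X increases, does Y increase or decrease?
Y increases

Taking the partial derivative:
∂Y/∂X = 40X^4

∂Y/∂X = 40X^4 > 0 (assuming positive values)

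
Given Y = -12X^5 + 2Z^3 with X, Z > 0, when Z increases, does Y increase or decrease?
Y increases

Taking the partial derivative:
∂Y/∂Z = 6Z^2

∂Y/∂Z = 6Z^2 > 0 (assuming positive values)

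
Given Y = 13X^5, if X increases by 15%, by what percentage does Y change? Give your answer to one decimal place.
101.1%

For Y = 13X^5:
If X → X(1 + 0.15)
Then Y → Y · (1 + 0.15)^5
     ≈ Y · 2.0114

Percentage change = ((1 + 0.15)^5 − 1) × 100% ≈ 101.1%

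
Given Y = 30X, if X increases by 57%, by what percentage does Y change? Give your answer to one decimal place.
57.0%

For Y = 30X:
If X → X(1 + 0.57)
Then Y → Y · (1 + 0.57)^1
     = Y · 1.5700

Percentage change = ((1 + 0.57)^1 − 1) × 100% = 57.0%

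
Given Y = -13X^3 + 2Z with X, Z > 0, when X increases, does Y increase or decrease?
Y decreases

Taking the partial derivative:
∂Y/∂X = -39X^2

∂Y/∂X = -39X^2 < 0 (assuming positive values)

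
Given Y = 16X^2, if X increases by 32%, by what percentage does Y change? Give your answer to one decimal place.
74.2%

For Y = 16X^2:
If X → X(1 + 0.32)
Then Y → Y · (1 + 0.32)^2
     = Y · 1.7424

Percentage change = ((1 + 0.32)^2 − 1) × 100% ≈ 74.2%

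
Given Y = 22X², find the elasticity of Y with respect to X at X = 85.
Elasticity = 2

Elasticity = (dY/dX) · (X/Y)

dY/dX = 44·X
At X = 85: dY/dX = 3740, Y = 158950

Elasticity = 3740 · (85 / 158950) = 2

Interpretation: for a small percentage change in X, the percentage change in Y is approximately 2.00 times as large.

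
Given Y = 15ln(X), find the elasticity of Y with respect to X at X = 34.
Elasticity = 1/ln(34) ≈ 0.2836

Elasticity = (dY/dX) · (X/Y)

dY/dX = 15/X
At X = 34: dY/dX = 15/34, Y = 15·ln(34)

Elasticity = (15/34) · (34 / (15·ln(34))) = 1/ln(34) ≈ 0.2836

Interpretation: for a small percentage change in X, the percentage change in Y is approximately 0.28 times as large.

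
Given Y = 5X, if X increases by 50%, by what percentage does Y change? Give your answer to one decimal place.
50.0%

For Y = 5X:
If X → X(1 + 0.5)
Then Y → Y · (1 + 0.5)^1
     = Y · 1.5000

Percentage change = ((1 + 0.5)^1 − 1) × 100% = 50.0%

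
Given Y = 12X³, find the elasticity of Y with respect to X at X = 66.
Elasticity = 3

Elasticity = (dY/dX) · (X/Y)

dY/dX = 36·X²
At X = 66: dY/dX = 156816, Y = 3449952

Elasticity = 156816 · (66 / 3449952) = 3

Interpretation: for a small percentage change in X, the percentage change in Y is approximately 3.00 times as large.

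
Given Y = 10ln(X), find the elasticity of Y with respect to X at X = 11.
Elasticity = 1/ln(11) ≈ 0.4170

Elasticity = (dY/dX) · (X/Y)

dY/dX = 10/X
At X = 11: dY/dX = 10/11, Y = 10·ln(11)

Elasticity = (10/11) · (11 / (10·ln(11))) = 1/ln(11) ≈ 0.4170

Interpretation: for a small percentage change in X, the percentage change in Y is approximately 0.42 times as large.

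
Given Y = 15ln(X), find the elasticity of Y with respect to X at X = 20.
Elasticity = 1/ln(20) ≈ 0.3338

Elasticity = (dY/dX) · (X/Y)

dY/dX = 15/X
At X = 20: dY/dX = 3/4, Y = 15·ln(20)

Elasticity = (3/4) · (20 / (15·ln(20))) = 1/ln(20) ≈ 0.3338

Interpretation: for a small percentage change in X, the percentage change in Y is approximately 0.33 times as large.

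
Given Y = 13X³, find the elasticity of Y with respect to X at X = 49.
Elasticity = 3

Elasticity = (dY/dX) · (X/Y)

dY/dX = 39·X²
At X = 49: dY/dX = 93639, Y = 1529437

Elasticity = 93639 · (49 / 1529437) = 3

Interpretation: for a small percentage change in X, the percentage change in Y is approximately 3.00 times as large.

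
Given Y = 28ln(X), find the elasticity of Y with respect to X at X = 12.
Elasticity = 1/ln(12) ≈ 0.4024

Elasticity = (dY/dX) · (X/Y)

dY/dX = 28/X
At X = 12: dY/dX = 7/3, Y = 28·ln(12)

Elasticity = (7/3) · (12 / (28·ln(12))) = 1/ln(12) ≈ 0.4024

Interpretation: for a small percentage change in X, the percentage change in Y is approximately 0.40 times as large.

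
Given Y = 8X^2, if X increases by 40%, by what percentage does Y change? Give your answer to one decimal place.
96.0%

For Y = 8X^2:
If X → X(1 + 0.4)
Then Y → Y · (1 + 0.4)^2
     = Y · 1.9600

Percentage change = ((1 + 0.4)^2 − 1) × 100% = 96.0%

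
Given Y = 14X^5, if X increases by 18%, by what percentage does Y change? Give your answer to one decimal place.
128.8%

For Y = 14X^5:
If X → X(1 + 0.18)
Then Y → Y · (1 + 0.18)^5
     ≈ Y · 2.2878

Percentage change = ((1 + 0.18)^5 − 1) × 100% ≈ 128.8%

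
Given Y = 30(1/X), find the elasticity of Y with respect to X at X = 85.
Elasticity = -1

Elasticity = (dY/dX) · (X/Y)

dY/dX = -30/X²
At X = 85: dY/dX = -6/1445, Y = 6/17

Elasticity = (-6/1445) · (85 / (6/17)) = -1

Interpretation: for a small percentage change in X, the percentage change in Y is approximately -1.00 times as large.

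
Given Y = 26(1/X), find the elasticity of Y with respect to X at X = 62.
Elasticity = -1

Elasticity = (dY/dX) · (X/Y)

dY/dX = -26/X²
At X = 62: dY/dX = -13/1922, Y = 13/31

Elasticity = (-13/1922) · (62 / (13/31)) = -1

Interpretation: for a small percentage change in X, the percentage change in Y is approximately -1.00 times as large.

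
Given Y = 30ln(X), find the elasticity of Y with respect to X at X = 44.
Elasticity = 1/ln(44) ≈ 0.2643

Elasticity = (dY/dX) · (X/Y)

dY/dX = 30/X
At X = 44: dY/dX = 15/22, Y = 30·ln(44)

Elasticity = (15/22) · (44 / (30·ln(44))) = 1/ln(44) ≈ 0.2643

Interpretation: for a small percentage change in X, the percentage change in Y is approximately 0.26 times as large.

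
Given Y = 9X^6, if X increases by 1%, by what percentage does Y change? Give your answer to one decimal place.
6.2%

For Y = 9X^6:
If X → X(1 + 0.01)
Then Y → Y · (1 + 0.01)^6
     ≈ Y · 1.0615

Percentage change = ((1 + 0.01)^6 − 1) × 100% ≈ 6.2%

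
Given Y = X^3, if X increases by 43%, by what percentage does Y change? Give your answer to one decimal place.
192.4%

For Y = X^3:
If X → X(1 + 0.43)
Then Y → Y · (1 + 0.43)^3
     ≈ Y · 2.9242

Percentage change = ((1 + 0.43)^3 − 1) × 100% ≈ 192.4%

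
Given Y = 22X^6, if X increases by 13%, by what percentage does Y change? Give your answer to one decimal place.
108.2%

For Y = 22X^6:
If X → X(1 + 0.13)
Then Y → Y · (1 + 0.13)^6
     ≈ Y · 2.0820

Percentage change = ((1 + 0.13)^6 − 1) × 100% ≈ 108.2%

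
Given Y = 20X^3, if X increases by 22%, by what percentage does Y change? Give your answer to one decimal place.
81.6%

For Y = 20X^3:
If X → X(1 + 0.22)
Then Y → Y · (1 + 0.22)^3
     ≈ Y · 1.8158

Percentage change = ((1 + 0.22)^3 − 1) × 100% ≈ 81.6%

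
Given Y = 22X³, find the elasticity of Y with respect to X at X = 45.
Elasticity = 3

Elasticity = (dY/dX) · (X/Y)

dY/dX = 66·X²
At X = 45: dY/dX = 133650, Y = 2004750

Elasticity = 133650 · (45 / 2004750) = 3

Interpretation: for a small percentage change in X, the percentage change in Y is approximately 3.00 times as large.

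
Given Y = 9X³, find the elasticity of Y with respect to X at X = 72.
Elasticity = 3

Elasticity = (dY/dX) · (X/Y)

dY/dX = 27·X²
At X = 72: dY/dX = 139968, Y = 3359232

Elasticity = 139968 · (72 / 3359232) = 3

Interpretation: for a small percentage change in X, the percentage change in Y is approximately 3.00 times as large.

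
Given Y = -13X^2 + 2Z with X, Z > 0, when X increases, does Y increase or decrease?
Y decreases

Taking the partial derivative:
∂Y/∂X = -26X

∂Y/∂X = -26X < 0 (assuming positive values)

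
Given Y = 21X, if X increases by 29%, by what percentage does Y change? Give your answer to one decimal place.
29.0%

For Y = 21X:
If X → X(1 + 0.29)
Then Y → Y · (1 + 0.29)^1
     = Y · 1.2900

Percentage change = ((1 + 0.29)^1 − 1) × 100% = 29.0%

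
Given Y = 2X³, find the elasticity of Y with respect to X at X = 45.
Elasticity = 3

Elasticity = (dY/dX) · (X/Y)

dY/dX = 6·X²
At X = 45: dY/dX = 12150, Y = 182250

Elasticity = 12150 · (45 / 182250) = 3

Interpretation: for a small percentage change in X, the percentage change in Y is approximately 3.00 times as large.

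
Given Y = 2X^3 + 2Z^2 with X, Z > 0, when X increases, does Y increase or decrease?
Y increases

Taking the partial derivative:
∂Y/∂X = 6X^2

∂Y/∂X = 6X^2 > 0 (assuming positive values)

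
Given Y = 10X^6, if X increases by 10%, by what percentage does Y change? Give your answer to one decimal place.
77.2%

For Y = 10X^6:
If X → X(1 + 0.1)
Then Y → Y · (1 + 0.1)^6
     ≈ Y · 1.7716

Percentage change = ((1 + 0.1)^6 − 1) × 100% ≈ 77.2%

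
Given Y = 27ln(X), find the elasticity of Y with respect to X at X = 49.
Elasticity = 1/ln(49) ≈ 0.2569

Elasticity = (dY/dX) · (X/Y)

dY/dX = 27/X
At X = 49: dY/dX = 27/49, Y = 27·ln(49)

Elasticity = (27/49) · (49 / (27·ln(49))) = 1/ln(49) ≈ 0.2569

Interpretation: for a small percentage change in X, the percentage change in Y is approximately 0.26 times as large.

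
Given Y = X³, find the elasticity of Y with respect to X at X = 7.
Elasticity = 3

Elasticity = (dY/dX) · (X/Y)

dY/dX = 3·X²
At X = 7: dY/dX = 147, Y = 343

Elasticity = 147 · (7 / 343) = 3

Interpretation: for a small percentage change in X, the percentage change in Y is approximately 3.00 times as large.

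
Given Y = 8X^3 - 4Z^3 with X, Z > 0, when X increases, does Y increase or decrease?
Y increases

Taking the partial derivative:
∂Y/∂X = 24X^2

∂Y/∂X = 24X^2 > 0 (assuming positive values)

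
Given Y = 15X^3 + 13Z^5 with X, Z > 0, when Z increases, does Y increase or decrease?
Y increases

Taking the partial derivative:
∂Y/∂Z = 65Z^4

∂Y/∂Z = 65Z^4 > 0 (assuming positive values)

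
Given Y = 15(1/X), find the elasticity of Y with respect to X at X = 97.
Elasticity = -1

Elasticity = (dY/dX) · (X/Y)

dY/dX = -15/X²
At X = 97: dY/dX = -15/9409, Y = 15/97

Elasticity = (-15/9409) · (97 / (15/97)) = -1

Interpretation: for a small percentage change in X, the percentage change in Y is approximately -1.00 times as large.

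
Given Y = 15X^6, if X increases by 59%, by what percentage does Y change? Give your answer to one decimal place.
1515.8%

For Y = 15X^6:
If X → X(1 + 0.59)
Then Y → Y · (1 + 0.59)^6
     ≈ Y · 16.1578

Percentage change = ((1 + 0.59)^6 − 1) × 100% ≈ 1515.8%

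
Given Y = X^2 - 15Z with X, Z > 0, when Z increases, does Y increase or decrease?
Y decreases

Taking the partial derivative:
∂Y/∂Z = -15

∂Y/∂Z = -15 < 0 (assuming positive values)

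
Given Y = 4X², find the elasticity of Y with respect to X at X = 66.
Elasticity = 2

Elasticity = (dY/dX) · (X/Y)

dY/dX = 8·X
At X = 66: dY/dX = 528, Y = 17424

Elasticity = 528 · (66 / 17424) = 2

Interpretation: for a small percentage change in X, the percentage change in Y is approximately 2.00 times as large.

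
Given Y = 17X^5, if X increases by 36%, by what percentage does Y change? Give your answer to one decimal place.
365.3%

For Y = 17X^5:
If X → X(1 + 0.36)
Then Y → Y · (1 + 0.36)^5
     ≈ Y · 4.6526

Percentage change = ((1 + 0.36)^5 − 1) × 100% ≈ 365.3%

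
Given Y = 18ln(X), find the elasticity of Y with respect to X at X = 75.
Elasticity = 1/ln(75) ≈ 0.2316

Elasticity = (dY/dX) · (X/Y)

dY/dX = 18/X
At X = 75: dY/dX = 6/25, Y = 18·ln(75)

Elasticity = (6/25) · (75 / (18·ln(75))) = 1/ln(75) ≈ 0.2316

Interpretation: for a small percentage change in X, the percentage change in Y is approximately 0.23 times as large.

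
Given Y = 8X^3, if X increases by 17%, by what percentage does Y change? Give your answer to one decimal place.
60.2%

For Y = 8X^3:
If X → X(1 + 0.17)
Then Y → Y · (1 + 0.17)^3
     ≈ Y · 1.6016

Percentage change = ((1 + 0.17)^3 − 1) × 100% ≈ 60.2%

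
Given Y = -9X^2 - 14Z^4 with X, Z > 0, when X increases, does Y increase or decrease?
Y decreases

Taking the partial derivative:
∂Y/∂X = -18X

∂Y/∂X = -18X < 0 (assuming positive values)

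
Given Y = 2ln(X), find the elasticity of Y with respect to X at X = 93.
Elasticity = 1/ln(93) ≈ 0.2206

Elasticity = (dY/dX) · (X/Y)

dY/dX = 2/X
At X = 93: dY/dX = 2/93, Y = 2·ln(93)

Elasticity = (2/93) · (93 / (2·ln(93))) = 1/ln(93) ≈ 0.2206

Interpretation: for a small percentage change in X, the percentage change in Y is approximately 0.22 times as large.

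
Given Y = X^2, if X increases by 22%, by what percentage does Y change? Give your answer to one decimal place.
48.8%

For Y = X^2:
If X → X(1 + 0.22)
Then Y → Y · (1 + 0.22)^2
     = Y · 1.4884

Percentage change = ((1 + 0.22)^2 − 1) × 100% ≈ 48.8%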